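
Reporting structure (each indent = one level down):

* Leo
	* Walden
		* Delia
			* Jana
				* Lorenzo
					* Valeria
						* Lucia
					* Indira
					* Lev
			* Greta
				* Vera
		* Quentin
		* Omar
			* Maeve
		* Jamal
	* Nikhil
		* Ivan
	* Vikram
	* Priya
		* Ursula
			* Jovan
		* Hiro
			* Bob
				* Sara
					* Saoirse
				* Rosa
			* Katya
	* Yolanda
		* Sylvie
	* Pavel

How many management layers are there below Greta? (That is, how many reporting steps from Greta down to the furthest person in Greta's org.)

The longest chain under Greta runs Greta → Vera, which is 1 level below Greta.

1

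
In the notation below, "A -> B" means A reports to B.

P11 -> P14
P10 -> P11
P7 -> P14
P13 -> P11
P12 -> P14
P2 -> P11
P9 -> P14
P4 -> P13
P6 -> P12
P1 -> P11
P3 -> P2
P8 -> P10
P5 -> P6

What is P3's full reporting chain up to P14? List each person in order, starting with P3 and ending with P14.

P3 -> P2 -> P11 -> P14

P3 reports to P2. P2 reports to P11. P11 reports to P14. P14 is at the top.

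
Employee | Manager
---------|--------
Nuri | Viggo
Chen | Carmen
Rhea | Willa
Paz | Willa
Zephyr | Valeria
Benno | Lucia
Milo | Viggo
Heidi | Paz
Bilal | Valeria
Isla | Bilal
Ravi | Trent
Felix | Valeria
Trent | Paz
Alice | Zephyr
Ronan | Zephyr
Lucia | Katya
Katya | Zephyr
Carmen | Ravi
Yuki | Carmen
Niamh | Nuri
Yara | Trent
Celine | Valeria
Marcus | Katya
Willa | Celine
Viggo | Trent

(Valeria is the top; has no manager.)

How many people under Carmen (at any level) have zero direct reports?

2

The people in Carmen's organization with no one reporting to them are Yuki, Chen. That is 2.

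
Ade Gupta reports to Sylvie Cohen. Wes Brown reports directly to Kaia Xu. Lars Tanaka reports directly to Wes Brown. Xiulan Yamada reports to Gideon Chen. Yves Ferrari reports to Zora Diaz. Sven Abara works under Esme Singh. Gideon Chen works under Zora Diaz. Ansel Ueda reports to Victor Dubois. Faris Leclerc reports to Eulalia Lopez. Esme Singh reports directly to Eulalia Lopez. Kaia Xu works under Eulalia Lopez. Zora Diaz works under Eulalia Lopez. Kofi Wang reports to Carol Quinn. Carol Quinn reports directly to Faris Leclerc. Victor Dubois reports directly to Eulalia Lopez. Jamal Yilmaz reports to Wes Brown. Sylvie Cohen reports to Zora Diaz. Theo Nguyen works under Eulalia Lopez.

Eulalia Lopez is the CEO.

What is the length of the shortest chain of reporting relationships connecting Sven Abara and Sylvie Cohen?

Sven Abara is 2 levels below Eulalia Lopez, and Sylvie Cohen is 2 levels below Eulalia Lopez (their lowest common manager). The shortest path runs up from Sven Abara to Eulalia Lopez and back down to Sylvie Cohen: 2 + 2 = 4 links.

4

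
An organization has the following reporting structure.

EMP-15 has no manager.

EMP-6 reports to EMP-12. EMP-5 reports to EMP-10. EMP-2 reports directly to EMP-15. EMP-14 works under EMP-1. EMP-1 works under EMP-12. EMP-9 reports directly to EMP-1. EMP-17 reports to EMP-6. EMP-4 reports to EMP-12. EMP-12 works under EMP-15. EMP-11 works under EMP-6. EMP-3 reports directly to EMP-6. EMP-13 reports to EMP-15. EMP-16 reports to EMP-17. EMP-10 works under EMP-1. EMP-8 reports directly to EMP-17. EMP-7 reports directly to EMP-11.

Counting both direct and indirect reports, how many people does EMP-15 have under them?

16

EMP-15 directly manages EMP-12, EMP-13, EMP-2. Under EMP-12: EMP-4, EMP-1, EMP-9, EMP-14, EMP-10, EMP-5, EMP-6, EMP-3, EMP-17, EMP-8, EMP-16, EMP-11, EMP-7 (13). EMP-13 has no reports. EMP-2 has no reports. So EMP-15's organization is 3 direct reports plus everyone under them: 14 + 1 + 1 = 16.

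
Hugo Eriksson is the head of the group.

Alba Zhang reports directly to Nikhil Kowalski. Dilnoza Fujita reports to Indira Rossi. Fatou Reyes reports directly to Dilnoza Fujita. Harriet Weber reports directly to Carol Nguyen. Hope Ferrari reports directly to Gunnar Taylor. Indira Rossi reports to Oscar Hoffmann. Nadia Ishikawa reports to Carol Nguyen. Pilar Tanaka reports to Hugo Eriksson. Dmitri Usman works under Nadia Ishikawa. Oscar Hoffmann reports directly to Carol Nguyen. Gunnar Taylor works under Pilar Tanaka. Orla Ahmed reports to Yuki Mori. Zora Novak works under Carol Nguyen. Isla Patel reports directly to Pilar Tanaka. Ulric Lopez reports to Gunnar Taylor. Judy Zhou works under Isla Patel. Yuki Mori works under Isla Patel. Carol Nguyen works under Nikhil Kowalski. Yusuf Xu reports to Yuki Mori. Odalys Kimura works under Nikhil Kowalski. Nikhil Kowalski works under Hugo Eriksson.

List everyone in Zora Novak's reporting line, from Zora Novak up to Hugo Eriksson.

Zora Novak reports to Carol Nguyen. Carol Nguyen reports to Nikhil Kowalski. Nikhil Kowalski reports to Hugo Eriksson. Hugo Eriksson is at the top.

Zora Novak -> Carol Nguyen -> Nikhil Kowalski -> Hugo Eriksson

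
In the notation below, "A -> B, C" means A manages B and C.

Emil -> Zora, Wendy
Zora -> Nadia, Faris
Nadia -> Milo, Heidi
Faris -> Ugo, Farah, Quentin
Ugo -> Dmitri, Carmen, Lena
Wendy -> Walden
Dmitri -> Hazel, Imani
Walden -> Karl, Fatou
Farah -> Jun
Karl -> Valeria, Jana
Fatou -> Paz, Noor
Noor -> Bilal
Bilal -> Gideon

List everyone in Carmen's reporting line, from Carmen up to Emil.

Carmen reports to Ugo. Ugo reports to Faris. Faris reports to Zora. Zora reports to Emil. Emil is at the top.

Carmen -> Ugo -> Faris -> Zora -> Emil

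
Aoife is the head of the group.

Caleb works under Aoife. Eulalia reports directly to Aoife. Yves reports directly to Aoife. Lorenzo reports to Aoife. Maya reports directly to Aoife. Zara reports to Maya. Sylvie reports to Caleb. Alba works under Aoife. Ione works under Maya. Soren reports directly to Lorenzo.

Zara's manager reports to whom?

Aoife

Zara reports to Maya, and Maya reports to Aoife. So Zara's skip-level manager is Aoife.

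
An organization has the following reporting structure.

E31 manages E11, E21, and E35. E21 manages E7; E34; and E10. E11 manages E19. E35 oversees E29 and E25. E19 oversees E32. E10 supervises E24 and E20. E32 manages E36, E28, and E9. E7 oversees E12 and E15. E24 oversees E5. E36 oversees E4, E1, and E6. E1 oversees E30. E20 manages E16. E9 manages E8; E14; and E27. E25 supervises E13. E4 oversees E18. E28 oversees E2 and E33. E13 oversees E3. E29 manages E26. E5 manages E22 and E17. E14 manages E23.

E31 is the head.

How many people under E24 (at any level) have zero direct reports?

The people in E24's organization with no one reporting to them are E17, E22. That is 2.

2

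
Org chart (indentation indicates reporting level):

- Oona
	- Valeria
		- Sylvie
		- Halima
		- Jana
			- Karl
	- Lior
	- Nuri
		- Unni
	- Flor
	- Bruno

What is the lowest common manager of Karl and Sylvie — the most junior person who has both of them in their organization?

Valeria

Karl's chain of managers is Jana, Valeria, Oona. Sylvie's chain of managers is Valeria, Oona. The first manager that appears in both chains is Valeria.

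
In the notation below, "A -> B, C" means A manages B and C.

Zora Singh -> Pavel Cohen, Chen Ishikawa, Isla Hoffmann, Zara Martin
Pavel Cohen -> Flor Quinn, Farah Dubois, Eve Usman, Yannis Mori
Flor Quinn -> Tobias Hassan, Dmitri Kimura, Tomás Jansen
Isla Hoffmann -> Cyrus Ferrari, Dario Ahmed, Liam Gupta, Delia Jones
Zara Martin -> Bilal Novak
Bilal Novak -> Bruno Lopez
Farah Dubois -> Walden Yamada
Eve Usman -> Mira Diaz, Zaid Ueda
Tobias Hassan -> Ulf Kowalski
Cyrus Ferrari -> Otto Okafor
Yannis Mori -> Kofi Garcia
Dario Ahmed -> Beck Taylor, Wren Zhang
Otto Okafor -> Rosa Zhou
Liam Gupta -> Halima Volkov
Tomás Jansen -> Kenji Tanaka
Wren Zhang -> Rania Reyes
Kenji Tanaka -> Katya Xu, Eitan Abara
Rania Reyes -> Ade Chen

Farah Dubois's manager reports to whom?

Farah Dubois reports to Pavel Cohen, and Pavel Cohen reports to Zora Singh. So Farah Dubois's skip-level manager is Zora Singh.

Zora Singh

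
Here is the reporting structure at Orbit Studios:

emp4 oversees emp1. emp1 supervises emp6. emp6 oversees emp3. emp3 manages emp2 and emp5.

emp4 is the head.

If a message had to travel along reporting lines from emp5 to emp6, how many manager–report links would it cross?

emp5 is in emp6's organization: the chain from emp5 up to emp6 is emp5 → emp3 → emp6, which is 2 links.

2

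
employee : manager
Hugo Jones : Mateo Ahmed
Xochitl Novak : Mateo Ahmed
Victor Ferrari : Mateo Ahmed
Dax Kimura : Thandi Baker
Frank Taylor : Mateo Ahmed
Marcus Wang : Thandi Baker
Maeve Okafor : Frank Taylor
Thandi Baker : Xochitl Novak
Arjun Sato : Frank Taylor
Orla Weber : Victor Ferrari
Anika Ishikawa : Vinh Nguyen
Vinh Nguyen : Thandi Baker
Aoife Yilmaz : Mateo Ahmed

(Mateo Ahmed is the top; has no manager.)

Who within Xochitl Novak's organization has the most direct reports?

Direct-report counts within Xochitl Novak's organization: Xochitl Novak has 1; Thandi Baker has 3; Vinh Nguyen has 1. The largest is 3, held by Thandi Baker.

Thandi Baker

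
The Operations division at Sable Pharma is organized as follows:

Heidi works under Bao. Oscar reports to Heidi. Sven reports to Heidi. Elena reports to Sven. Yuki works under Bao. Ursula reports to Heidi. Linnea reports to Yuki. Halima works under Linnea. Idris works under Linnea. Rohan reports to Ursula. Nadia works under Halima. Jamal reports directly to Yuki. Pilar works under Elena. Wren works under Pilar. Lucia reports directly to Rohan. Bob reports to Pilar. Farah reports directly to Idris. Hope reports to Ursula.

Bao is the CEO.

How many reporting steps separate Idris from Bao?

3

Chain from Idris up to Bao: Idris → Linnea → Yuki → Bao. That is 3 steps up, so Idris is 3 levels below Bao.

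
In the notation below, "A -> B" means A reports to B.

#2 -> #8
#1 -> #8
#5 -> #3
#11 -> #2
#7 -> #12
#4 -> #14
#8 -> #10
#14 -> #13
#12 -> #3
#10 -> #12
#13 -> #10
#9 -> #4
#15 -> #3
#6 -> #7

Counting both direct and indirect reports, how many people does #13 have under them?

3

#13 directly manages #14. Under #14: #4, #9 (2). That's 3 in total.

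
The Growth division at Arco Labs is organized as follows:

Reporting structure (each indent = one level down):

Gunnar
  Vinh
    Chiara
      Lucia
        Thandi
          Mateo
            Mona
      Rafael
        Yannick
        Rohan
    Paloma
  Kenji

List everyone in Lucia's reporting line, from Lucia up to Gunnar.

Lucia reports to Chiara. Chiara reports to Vinh. Vinh reports to Gunnar. Gunnar is at the top.

Lucia -> Chiara -> Vinh -> Gunnar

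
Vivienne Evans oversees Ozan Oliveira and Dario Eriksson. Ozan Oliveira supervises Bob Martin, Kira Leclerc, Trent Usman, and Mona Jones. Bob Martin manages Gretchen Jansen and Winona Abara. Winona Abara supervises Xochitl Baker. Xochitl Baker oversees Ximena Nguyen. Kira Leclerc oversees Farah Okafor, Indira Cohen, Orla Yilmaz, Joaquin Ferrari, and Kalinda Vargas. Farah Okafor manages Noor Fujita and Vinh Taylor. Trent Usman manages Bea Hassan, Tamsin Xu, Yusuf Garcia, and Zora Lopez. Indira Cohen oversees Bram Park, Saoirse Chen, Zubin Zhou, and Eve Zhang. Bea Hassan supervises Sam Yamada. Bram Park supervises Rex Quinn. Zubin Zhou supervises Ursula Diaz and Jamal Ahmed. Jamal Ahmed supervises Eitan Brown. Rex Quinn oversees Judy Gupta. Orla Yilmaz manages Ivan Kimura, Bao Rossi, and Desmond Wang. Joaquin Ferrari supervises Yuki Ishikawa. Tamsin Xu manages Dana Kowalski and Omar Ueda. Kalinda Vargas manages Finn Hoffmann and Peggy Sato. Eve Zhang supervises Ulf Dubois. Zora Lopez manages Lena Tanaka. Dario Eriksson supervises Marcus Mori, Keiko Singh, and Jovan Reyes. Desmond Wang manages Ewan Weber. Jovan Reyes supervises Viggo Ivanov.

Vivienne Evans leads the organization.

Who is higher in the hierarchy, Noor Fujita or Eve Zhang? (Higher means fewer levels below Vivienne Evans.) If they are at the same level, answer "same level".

Both Noor Fujita and Eve Zhang are 4 levels below Vivienne Evans.

same level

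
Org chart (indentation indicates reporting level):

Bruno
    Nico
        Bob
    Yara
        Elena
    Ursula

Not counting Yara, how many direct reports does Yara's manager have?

Yara reports to Bruno. Bruno's other direct reports are Nico, Ursula — 2 peers.

2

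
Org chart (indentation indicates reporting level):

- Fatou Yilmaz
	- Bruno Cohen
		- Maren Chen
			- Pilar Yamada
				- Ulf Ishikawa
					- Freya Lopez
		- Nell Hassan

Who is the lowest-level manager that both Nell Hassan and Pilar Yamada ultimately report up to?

Bruno Cohen

Nell Hassan's chain of managers is Bruno Cohen, Fatou Yilmaz. Pilar Yamada's chain of managers is Maren Chen, Bruno Cohen, Fatou Yilmaz. The first manager that appears in both chains is Bruno Cohen.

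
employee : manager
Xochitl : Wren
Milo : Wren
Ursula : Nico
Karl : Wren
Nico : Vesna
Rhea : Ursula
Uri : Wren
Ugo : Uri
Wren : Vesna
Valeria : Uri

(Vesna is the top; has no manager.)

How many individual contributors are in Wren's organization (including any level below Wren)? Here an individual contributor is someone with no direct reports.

The people in Wren's organization with no one reporting to them are Karl, Milo, Valeria, Ugo, Xochitl. That is 5.

5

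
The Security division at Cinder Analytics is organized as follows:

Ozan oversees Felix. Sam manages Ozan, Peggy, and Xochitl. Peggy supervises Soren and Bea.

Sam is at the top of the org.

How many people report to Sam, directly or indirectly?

Sam directly manages Ozan, Peggy, Xochitl. Under Ozan: Felix (1). Under Peggy: Bea, Soren (2). Xochitl has no reports. So Sam's organization is 3 direct reports plus everyone under them: 2 + 3 + 1 = 6.

6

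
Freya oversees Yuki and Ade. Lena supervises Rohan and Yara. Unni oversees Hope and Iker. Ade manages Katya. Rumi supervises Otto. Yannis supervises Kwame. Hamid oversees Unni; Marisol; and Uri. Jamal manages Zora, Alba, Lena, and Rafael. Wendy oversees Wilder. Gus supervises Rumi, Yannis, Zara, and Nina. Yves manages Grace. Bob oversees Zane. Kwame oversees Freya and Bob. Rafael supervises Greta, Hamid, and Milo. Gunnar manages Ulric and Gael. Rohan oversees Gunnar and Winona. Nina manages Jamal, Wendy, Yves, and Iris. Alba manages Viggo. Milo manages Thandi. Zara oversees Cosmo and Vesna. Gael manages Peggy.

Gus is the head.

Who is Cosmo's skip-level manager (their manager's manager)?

Gus

Cosmo reports to Zara, and Zara reports to Gus. So Cosmo's skip-level manager is Gus.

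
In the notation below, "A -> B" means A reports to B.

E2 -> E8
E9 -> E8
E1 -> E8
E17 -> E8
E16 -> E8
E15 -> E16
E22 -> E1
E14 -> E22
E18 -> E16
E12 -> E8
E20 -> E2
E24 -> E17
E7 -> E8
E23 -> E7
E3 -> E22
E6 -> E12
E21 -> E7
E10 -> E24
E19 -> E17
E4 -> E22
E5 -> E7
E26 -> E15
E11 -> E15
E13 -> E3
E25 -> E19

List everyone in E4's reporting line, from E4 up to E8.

E4 -> E22 -> E1 -> E8

E4 reports to E22. E22 reports to E1. E1 reports to E8. E8 is at the top.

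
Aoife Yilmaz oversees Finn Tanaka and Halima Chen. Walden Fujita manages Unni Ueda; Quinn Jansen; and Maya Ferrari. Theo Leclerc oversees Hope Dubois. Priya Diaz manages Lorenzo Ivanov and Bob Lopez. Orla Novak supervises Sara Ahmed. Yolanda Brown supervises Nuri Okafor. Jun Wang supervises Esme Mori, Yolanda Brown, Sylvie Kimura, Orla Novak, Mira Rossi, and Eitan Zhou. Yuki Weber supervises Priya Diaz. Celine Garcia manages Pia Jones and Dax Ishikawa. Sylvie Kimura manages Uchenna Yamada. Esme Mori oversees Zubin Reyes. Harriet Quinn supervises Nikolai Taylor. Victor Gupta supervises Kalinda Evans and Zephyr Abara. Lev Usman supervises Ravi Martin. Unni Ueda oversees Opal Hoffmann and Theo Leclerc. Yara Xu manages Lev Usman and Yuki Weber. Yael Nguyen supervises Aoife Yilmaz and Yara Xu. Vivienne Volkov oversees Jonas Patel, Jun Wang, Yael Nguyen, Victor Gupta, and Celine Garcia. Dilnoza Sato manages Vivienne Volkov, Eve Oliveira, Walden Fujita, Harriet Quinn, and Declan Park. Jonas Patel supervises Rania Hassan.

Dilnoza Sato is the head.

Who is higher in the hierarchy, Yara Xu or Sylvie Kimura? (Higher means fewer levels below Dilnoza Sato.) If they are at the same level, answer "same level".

same level

Both Yara Xu and Sylvie Kimura are 3 levels below Dilnoza Sato.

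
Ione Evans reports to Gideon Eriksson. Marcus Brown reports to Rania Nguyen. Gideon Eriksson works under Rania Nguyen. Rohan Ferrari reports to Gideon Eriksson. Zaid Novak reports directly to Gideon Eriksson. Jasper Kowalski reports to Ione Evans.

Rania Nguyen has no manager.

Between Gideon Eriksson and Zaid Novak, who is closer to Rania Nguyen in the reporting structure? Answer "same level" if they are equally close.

Gideon Eriksson

Gideon Eriksson is 1 level below Rania Nguyen; Zaid Novak is 2. Gideon Eriksson is higher.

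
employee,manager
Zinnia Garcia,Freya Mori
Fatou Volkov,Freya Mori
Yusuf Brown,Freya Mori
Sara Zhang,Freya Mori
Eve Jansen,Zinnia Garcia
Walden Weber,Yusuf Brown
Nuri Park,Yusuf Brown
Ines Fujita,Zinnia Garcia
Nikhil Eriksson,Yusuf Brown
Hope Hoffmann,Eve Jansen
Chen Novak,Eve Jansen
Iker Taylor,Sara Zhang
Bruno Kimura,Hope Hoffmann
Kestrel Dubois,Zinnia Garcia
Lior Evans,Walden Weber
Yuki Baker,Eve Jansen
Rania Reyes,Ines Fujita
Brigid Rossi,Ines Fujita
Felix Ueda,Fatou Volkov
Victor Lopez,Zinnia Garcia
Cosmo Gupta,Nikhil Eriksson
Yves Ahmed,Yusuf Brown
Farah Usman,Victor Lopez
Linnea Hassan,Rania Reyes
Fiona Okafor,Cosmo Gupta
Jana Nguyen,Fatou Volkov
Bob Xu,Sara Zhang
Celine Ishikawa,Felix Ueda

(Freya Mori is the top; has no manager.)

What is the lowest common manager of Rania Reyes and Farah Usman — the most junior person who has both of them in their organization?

Zinnia Garcia

Rania Reyes's chain of managers is Ines Fujita, Zinnia Garcia, Freya Mori. Farah Usman's chain of managers is Victor Lopez, Zinnia Garcia, Freya Mori. The first manager that appears in both chains is Zinnia Garcia.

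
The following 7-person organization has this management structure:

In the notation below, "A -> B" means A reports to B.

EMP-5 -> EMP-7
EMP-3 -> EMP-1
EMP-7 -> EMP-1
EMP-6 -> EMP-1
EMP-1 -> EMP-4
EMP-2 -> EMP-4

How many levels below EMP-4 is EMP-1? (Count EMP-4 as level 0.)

1

Chain from EMP-1 up to EMP-4: EMP-1 → EMP-4. That is 1 step up, so EMP-1 is 1 level below EMP-4.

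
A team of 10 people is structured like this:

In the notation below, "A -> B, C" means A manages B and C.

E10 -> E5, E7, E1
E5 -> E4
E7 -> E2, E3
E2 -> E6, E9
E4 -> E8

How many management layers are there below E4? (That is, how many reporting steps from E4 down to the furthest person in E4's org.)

1

The longest chain under E4 runs E4 → E8, which is 1 level below E4.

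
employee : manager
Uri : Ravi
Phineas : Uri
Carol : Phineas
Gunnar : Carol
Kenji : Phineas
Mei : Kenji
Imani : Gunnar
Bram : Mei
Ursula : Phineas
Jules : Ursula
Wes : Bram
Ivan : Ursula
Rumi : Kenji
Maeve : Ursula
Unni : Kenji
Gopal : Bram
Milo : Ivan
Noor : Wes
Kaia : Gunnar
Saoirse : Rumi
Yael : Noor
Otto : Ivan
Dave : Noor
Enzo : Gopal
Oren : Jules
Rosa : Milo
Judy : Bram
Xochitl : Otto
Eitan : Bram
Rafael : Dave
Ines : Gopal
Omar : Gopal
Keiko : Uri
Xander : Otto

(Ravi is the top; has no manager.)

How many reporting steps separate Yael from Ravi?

8

Chain from Yael up to Ravi: Yael → Noor → Wes → Bram → Mei → Kenji → Phineas → Uri → Ravi. That is 8 steps up, so Yael is 8 levels below Ravi.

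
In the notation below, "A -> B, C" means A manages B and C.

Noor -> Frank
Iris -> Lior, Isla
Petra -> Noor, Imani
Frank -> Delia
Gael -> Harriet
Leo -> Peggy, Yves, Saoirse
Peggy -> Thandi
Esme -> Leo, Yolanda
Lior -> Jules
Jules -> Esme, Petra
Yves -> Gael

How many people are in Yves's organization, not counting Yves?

Yves directly manages Gael. Under Gael: Harriet (1). That's 2 in total.

2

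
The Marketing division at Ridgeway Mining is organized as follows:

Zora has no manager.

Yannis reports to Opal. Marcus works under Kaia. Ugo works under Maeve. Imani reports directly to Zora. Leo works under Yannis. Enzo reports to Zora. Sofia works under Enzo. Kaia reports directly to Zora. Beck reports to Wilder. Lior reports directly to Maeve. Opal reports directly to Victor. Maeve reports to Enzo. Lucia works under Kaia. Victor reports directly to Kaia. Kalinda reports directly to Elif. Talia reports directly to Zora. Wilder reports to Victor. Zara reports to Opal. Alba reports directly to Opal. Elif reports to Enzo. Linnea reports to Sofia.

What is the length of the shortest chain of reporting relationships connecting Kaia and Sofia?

Kaia is 1 level below Zora, and Sofia is 2 levels below Zora (their lowest common manager). The shortest path runs up from Kaia to Zora and back down to Sofia: 1 + 2 = 3 links.

3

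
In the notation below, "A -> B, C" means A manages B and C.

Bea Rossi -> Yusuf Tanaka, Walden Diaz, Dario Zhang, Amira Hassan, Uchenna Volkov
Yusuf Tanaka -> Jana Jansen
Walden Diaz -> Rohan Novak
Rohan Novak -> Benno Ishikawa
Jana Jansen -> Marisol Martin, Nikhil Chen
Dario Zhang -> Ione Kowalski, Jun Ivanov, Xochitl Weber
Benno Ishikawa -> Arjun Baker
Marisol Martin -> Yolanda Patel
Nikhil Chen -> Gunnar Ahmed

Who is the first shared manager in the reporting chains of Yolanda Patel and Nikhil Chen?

Yolanda Patel's chain of managers is Marisol Martin, Jana Jansen, Yusuf Tanaka, Bea Rossi. Nikhil Chen's chain of managers is Jana Jansen, Yusuf Tanaka, Bea Rossi. The first manager that appears in both chains is Jana Jansen.

Jana Jansen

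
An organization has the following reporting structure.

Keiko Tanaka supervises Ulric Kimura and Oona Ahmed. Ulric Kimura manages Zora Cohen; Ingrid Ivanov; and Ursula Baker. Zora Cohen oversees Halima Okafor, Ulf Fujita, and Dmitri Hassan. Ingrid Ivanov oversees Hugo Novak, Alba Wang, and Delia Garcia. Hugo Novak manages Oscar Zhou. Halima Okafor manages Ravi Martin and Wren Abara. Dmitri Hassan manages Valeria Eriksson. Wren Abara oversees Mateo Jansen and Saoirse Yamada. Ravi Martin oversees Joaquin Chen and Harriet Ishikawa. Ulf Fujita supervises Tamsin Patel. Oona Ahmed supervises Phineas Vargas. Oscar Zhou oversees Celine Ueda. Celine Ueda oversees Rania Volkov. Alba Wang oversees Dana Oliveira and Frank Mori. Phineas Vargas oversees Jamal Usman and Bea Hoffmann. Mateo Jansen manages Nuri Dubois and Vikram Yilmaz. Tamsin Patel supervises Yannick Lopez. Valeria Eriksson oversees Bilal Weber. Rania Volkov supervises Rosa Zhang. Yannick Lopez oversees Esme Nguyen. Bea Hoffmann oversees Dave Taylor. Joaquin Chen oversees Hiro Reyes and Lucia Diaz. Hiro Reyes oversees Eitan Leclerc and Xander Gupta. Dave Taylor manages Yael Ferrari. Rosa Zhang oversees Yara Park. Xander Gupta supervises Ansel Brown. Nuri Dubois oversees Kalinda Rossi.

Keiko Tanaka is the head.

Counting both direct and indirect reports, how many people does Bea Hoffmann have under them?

2

Bea Hoffmann directly manages Dave Taylor. Under Dave Taylor: Yael Ferrari (1). That's 2 in total.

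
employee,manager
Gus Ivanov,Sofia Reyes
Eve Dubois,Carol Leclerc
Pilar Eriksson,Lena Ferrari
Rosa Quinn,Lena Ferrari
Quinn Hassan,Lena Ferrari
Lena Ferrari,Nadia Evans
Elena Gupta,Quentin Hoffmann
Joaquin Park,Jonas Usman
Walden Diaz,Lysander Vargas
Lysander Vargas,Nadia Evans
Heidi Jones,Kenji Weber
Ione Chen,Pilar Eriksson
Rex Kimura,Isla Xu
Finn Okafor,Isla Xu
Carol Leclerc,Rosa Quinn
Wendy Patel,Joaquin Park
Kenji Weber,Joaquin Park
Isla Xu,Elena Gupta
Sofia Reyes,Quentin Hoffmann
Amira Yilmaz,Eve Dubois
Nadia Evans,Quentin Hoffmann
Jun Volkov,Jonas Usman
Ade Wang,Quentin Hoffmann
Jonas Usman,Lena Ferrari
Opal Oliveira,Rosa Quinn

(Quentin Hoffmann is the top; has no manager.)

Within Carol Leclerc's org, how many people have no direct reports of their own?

1

The only person in Carol Leclerc's organization with no one reporting to them is Amira Yilmaz. That is 1.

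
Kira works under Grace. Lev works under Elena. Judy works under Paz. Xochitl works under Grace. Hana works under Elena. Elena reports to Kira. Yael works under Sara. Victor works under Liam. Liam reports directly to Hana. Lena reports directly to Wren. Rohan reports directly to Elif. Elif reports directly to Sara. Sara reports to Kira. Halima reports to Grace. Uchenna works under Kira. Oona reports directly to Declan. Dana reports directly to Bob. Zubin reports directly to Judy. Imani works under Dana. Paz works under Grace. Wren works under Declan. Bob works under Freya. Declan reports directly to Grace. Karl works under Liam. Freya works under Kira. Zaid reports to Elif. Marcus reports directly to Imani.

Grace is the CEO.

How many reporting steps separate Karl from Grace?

Chain from Karl up to Grace: Karl → Liam → Hana → Elena → Kira → Grace. That is 5 steps up, so Karl is 5 levels below Grace.

5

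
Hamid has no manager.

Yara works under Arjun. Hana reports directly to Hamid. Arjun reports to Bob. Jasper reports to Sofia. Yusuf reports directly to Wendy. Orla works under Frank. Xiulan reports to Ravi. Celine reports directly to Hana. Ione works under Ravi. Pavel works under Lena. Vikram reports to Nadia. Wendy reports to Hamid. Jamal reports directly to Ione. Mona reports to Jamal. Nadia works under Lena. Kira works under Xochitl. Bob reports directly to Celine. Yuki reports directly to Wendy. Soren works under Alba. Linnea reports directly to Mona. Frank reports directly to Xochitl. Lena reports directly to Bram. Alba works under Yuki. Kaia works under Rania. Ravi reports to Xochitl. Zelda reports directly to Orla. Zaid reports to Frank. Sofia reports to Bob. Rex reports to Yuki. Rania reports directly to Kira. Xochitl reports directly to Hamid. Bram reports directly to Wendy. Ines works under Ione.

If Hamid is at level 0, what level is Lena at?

3

Chain from Lena up to Hamid: Lena → Bram → Wendy → Hamid. That is 3 steps up, so Lena is 3 levels below Hamid.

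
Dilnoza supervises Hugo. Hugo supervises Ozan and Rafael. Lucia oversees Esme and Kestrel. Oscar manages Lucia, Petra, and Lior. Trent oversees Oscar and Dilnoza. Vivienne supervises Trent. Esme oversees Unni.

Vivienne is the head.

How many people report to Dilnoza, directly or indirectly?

Dilnoza directly manages Hugo. Under Hugo: Rafael, Ozan (2). That's 3 in total.

3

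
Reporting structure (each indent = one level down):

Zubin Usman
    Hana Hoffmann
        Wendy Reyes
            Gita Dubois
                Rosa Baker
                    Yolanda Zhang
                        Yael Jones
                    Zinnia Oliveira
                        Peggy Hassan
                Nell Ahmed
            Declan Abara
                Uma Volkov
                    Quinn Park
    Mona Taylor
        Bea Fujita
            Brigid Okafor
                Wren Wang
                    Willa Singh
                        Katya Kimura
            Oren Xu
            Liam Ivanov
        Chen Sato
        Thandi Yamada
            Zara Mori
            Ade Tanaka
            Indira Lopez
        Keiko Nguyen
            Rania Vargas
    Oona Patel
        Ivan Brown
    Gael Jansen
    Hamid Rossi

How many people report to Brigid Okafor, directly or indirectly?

3

Brigid Okafor directly manages Wren Wang. Under Wren Wang: Willa Singh, Katya Kimura (2). That's 3 in total.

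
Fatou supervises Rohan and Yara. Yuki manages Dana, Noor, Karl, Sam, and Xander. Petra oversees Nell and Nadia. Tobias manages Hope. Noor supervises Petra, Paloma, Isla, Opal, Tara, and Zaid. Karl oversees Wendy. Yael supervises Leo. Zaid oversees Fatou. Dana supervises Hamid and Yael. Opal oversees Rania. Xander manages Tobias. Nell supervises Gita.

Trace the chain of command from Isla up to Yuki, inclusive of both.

Isla -> Noor -> Yuki

Isla reports to Noor. Noor reports to Yuki. Yuki is at the top.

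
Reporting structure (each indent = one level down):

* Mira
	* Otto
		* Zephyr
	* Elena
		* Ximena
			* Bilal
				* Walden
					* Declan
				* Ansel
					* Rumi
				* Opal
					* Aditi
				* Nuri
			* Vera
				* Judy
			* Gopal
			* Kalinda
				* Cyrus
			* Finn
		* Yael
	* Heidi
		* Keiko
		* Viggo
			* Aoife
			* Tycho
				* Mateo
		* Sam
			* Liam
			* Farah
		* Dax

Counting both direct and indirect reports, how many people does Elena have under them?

Elena directly manages Ximena, Yael. Under Ximena: Finn, Kalinda, Cyrus, Gopal, Vera, Judy, Bilal, Nuri, Opal, Aditi, Ansel, Rumi, Walden, Declan (14). Yael has no reports. So Elena's organization is 2 direct reports plus everyone under them: 15 + 1 = 16.

16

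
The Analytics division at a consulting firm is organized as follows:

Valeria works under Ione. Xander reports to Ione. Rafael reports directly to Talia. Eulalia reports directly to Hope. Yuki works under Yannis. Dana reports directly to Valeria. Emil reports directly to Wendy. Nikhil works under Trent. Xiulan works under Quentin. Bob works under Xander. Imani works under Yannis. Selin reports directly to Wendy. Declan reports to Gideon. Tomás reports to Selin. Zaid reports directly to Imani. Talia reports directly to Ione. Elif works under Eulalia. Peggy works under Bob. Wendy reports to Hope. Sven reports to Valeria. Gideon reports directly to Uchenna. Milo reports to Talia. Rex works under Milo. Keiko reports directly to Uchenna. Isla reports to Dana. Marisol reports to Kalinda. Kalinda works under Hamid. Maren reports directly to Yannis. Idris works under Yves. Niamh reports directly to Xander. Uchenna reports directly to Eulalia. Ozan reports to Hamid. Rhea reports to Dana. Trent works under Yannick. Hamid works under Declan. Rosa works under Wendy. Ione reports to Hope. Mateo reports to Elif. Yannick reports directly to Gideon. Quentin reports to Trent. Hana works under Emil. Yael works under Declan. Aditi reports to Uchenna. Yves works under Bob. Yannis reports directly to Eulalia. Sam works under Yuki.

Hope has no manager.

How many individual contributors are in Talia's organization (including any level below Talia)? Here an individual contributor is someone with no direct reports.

2

The people in Talia's organization with no one reporting to them are Rafael, Rex. That is 2.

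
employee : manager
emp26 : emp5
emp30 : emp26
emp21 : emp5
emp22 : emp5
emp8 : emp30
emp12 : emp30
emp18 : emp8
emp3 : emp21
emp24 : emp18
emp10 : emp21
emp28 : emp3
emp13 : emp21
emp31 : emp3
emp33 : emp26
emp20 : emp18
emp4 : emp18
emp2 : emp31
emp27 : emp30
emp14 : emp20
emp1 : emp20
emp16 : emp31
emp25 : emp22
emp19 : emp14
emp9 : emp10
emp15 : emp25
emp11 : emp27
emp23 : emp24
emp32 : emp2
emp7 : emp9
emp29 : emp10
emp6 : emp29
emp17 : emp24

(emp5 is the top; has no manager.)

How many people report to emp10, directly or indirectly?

4

emp10 directly manages emp9, emp29. Under emp9: emp7 (1). Under emp29: emp6 (1). So emp10's organization is 2 direct reports plus everyone under them: 2 + 2 = 4.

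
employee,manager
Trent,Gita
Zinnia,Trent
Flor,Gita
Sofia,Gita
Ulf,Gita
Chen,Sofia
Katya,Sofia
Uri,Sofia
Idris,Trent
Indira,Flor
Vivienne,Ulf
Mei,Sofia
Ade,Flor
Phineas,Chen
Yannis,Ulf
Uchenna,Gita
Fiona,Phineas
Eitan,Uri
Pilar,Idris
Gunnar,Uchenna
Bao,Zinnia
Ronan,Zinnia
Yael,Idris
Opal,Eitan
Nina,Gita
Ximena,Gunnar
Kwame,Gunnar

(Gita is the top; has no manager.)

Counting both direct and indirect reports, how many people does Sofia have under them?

8

Sofia directly manages Chen, Katya, Uri, Mei. Under Chen: Phineas, Fiona (2). Katya has no reports. Under Uri: Eitan, Opal (2). Mei has no reports. So Sofia's organization is 4 direct reports plus everyone under them: 3 + 1 + 3 + 1 = 8.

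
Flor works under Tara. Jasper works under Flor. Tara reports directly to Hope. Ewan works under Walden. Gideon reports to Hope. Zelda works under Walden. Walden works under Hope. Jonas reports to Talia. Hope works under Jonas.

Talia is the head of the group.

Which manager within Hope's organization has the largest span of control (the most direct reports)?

Hope

Direct-report counts within Hope's organization: Hope has 3; Tara has 1; Flor has 1; Walden has 2. The largest is 3, held by Hope.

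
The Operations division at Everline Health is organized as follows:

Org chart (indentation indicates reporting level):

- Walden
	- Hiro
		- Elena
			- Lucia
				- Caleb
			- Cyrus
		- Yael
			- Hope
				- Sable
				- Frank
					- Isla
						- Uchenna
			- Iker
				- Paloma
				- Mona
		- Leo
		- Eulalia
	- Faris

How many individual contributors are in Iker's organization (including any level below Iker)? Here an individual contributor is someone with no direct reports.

2

The people in Iker's organization with no one reporting to them are Mona, Paloma. That is 2.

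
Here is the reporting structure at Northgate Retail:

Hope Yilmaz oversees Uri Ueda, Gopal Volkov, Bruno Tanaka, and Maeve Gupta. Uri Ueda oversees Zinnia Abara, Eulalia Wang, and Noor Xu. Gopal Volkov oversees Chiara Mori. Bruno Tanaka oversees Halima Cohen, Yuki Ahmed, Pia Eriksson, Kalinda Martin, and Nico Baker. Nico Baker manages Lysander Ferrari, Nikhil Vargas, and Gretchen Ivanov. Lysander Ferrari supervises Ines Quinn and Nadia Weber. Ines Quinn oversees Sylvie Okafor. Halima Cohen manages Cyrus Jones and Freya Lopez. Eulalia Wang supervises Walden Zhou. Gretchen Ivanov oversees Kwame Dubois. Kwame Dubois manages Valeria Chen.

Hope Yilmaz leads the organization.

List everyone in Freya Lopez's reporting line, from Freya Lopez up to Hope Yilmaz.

Freya Lopez reports to Halima Cohen. Halima Cohen reports to Bruno Tanaka. Bruno Tanaka reports to Hope Yilmaz. Hope Yilmaz is at the top.

Freya Lopez -> Halima Cohen -> Bruno Tanaka -> Hope Yilmaz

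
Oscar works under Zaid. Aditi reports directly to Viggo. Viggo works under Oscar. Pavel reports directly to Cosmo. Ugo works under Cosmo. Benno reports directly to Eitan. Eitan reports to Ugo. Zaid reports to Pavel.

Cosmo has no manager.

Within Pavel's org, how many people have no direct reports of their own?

The only person in Pavel's organization with no one reporting to them is Aditi. That is 1.

1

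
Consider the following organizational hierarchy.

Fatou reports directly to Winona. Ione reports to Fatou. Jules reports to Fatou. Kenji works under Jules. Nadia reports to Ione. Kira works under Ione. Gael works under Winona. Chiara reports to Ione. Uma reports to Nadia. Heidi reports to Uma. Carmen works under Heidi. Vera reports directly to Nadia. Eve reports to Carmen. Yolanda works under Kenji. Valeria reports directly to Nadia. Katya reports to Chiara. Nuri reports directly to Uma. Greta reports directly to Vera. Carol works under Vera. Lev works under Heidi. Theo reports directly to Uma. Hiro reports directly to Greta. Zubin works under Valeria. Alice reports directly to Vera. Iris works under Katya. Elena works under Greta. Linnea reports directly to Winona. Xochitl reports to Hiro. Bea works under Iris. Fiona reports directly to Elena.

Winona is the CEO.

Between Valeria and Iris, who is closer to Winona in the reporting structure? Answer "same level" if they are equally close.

Valeria

Valeria is 4 levels below Winona; Iris is 5. Valeria is higher.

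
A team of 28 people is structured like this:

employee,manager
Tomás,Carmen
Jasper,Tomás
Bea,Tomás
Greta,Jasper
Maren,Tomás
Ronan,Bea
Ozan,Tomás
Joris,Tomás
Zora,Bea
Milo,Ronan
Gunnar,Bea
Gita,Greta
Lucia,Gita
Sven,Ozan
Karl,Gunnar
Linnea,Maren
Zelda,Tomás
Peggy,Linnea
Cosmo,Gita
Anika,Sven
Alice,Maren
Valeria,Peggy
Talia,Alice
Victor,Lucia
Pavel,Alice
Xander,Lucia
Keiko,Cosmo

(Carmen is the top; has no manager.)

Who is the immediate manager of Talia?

Alice

Talia reports directly to Alice.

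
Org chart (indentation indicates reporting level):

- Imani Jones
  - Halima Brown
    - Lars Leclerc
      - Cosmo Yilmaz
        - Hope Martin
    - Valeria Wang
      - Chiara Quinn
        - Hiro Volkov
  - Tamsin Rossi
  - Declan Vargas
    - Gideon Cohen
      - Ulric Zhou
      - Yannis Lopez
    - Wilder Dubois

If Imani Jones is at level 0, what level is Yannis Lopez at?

3

Chain from Yannis Lopez up to Imani Jones: Yannis Lopez → Gideon Cohen → Declan Vargas → Imani Jones. That is 3 steps up, so Yannis Lopez is 3 levels below Imani Jones.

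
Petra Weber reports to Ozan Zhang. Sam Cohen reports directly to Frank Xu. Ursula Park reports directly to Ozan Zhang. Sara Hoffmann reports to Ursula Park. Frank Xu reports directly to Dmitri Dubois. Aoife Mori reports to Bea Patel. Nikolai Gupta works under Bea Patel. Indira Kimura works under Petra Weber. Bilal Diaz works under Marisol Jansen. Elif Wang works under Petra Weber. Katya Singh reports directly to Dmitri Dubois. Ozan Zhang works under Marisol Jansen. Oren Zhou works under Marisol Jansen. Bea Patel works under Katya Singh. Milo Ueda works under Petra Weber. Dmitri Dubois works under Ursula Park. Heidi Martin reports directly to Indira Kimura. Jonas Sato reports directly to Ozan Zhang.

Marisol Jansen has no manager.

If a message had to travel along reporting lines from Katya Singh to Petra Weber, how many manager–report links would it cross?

4

Katya Singh is 3 levels below Ozan Zhang, and Petra Weber is 1 level below Ozan Zhang (their lowest common manager). The shortest path runs up from Katya Singh to Ozan Zhang and back down to Petra Weber: 3 + 1 = 4 links.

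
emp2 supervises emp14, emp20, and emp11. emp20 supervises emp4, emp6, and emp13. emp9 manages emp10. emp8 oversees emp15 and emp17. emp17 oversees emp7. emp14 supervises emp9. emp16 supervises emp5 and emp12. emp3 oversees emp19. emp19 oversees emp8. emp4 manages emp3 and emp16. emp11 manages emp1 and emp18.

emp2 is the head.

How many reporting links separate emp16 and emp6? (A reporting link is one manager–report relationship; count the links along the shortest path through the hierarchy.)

3

emp16 is 2 levels below emp20, and emp6 is 1 level below emp20 (their lowest common manager). The shortest path runs up from emp16 to emp20 and back down to emp6: 2 + 1 = 3 links.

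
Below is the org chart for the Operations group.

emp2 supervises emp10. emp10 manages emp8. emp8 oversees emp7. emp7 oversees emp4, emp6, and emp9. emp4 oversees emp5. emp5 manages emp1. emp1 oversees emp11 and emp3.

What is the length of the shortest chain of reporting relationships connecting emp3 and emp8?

5

emp3 is in emp8's organization: the chain from emp3 up to emp8 is emp3 → emp1 → emp5 → emp4 → emp7 → emp8, which is 5 links.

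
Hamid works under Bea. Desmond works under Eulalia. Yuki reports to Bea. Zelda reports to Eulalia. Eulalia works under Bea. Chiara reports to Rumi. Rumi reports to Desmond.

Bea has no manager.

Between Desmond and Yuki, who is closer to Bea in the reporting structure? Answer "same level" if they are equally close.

Desmond is 2 levels below Bea; Yuki is 1. Yuki is higher.

Yuki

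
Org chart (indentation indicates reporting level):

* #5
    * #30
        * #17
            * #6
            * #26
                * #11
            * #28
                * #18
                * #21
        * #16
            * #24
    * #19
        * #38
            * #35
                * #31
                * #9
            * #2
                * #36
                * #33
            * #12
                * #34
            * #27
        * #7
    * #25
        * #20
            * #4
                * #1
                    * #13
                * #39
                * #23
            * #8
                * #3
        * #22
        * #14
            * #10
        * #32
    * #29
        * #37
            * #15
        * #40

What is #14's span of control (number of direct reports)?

#14 directly manages #10. That is 1 direct report.

1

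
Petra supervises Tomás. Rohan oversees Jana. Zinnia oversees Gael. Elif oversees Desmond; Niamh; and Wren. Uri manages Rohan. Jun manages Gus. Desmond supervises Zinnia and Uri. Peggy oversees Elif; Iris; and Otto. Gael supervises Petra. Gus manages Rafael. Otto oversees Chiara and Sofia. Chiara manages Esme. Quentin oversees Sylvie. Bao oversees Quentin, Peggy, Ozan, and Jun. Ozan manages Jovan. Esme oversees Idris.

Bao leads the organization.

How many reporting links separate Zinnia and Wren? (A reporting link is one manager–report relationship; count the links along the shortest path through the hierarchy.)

3

Zinnia is 2 levels below Elif, and Wren is 1 level below Elif (their lowest common manager). The shortest path runs up from Zinnia to Elif and back down to Wren: 2 + 1 = 3 links.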